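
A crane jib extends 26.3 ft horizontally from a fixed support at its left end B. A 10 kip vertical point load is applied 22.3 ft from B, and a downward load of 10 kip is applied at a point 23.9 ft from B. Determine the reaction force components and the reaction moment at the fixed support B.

ΣF_x = 0: B_x = 0.
ΣF_y = 0: B_y − 10 − 10 = 0 → B_y = 20.00 kip.
ΣM about B: M_B − 10·22.3 − 10·23.9 = 0 → M_B = 462.0 kip·ft.

B_x = 0, B_y = 20.00 kip, M_B = 462.0 kip·ft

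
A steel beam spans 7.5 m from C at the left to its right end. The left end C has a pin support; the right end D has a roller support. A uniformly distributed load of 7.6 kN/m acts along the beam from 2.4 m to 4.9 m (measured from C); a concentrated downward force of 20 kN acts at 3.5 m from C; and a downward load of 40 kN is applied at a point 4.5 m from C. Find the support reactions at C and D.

Resultant of the distributed load: 7.6 × 2.5 = 19 kN at 3.65 m from C.
Taking moments about C: D_y·7.5 − (7.6·2.5)·3.65 − 20·3.5 − 40·4.5 = 0 → D_y = 319.35/7.5 = 42.58 kN.
ΣF_y = 0: C_y + 42.58 − 7.6·2.5 − 20 − 40 = 0 → C_y = 36.42 kN.
ΣF_x = 0: no horizontal applied forces, so C_x = 0.

C_x = 0, C_y = 36.42 kN, D_y = 42.58 kN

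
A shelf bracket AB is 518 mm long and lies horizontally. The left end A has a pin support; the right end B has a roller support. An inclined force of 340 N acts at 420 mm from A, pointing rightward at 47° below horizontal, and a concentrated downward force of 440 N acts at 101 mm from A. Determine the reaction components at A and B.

A_x = -231.9 N, A_y = 401.3 N, B_y = 287.4 N

ΣM about A: B_y·518 − 340·sin47°·420 − 440·101 = 0 → B_y = 148877/518 = 287.407 ≈ 287.4 N.
ΣF_y = 0: A_y + 287.407 − 340·sin47° − 440 = 0 → A_y = 401.3 N.
ΣF_x = 0: A_x + 340·cos47° = 0 → A_x = -231.9 N.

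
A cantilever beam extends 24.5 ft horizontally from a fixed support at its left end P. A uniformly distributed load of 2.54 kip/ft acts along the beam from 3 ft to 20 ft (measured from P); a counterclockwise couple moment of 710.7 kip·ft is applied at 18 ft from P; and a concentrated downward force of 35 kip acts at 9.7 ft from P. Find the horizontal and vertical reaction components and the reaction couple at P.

P_x = 0, P_y = 78.18 kip, M_P = 125.4 kip·ft

Resultant of the distributed load: 2.54 × 17 = 43.18 kip at 11.5 ft from P.
ΣF_x = 0: P_x = 0.
ΣF_y = 0: P_y − 2.54·17 − 35 = 0 → P_y = 78.18 kip.
ΣM about P: M_P − (2.54·17)·11.5 + 710.7 − 35·9.7 = 0 → M_P = 125.4 kip·ft.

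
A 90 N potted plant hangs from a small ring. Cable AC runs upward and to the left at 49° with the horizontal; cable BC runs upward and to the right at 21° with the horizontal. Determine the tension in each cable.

ΣF_x = 0: −T_AC·cos49° + T_BC·cos21° = 0 → T_BC = 0.702734·T_AC.
ΣF_y = 0: T_AC·sin49° + T_BC·sin21° = 90.
Substitute: T_AC·(0.75471 + 0.702734·0.358368) = 90 → T_AC = 89.4146 ≈ 89.41 N.
Then T_BC = 0.702734 × 89.4146 = 62.83 N.

T_AC = 89.41 N, T_BC = 62.83 N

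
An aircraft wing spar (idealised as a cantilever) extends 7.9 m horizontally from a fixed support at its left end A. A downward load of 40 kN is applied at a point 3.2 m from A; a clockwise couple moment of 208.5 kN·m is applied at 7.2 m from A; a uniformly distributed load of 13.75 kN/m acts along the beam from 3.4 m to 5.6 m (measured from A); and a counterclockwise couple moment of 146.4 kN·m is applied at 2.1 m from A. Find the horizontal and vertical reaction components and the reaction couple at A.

Resultant of the distributed load: 13.75 × 2.2 = 30.25 kN at 4.5 m from A.
ΣF_x = 0: A_x = 0.
ΣF_y = 0: A_y − 40 − 13.75·2.2 = 0 → A_y = 70.25 kN.
ΣM about A: M_A − 40·3.2 − 208.5 − (13.75·2.2)·4.5 + 146.4 = 0 → M_A = 326.2 kN·m.

A_x = 0, A_y = 70.25 kN, M_A = 326.2 kN·m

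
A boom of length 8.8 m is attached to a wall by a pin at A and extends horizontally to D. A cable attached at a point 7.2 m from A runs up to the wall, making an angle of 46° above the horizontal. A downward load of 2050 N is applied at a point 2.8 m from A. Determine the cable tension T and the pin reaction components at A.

T = 1108 N, A_x = 769.9 N, A_y = 1253 N

ΣM about A: T·sin46°·7.2 − 2050·2.8 = 0 → T = 5740/(7.2·0.71934) = 1108.27 ≈ 1108 N.
ΣF_x = 0: A_x − T·cos46° = 0 → A_x = 1108.27 × 0.694658 = 769.9 N.
ΣF_y = 0: A_y + T·sin46° − 2050 = 0 → A_y = 2050 − 1108.27 × 0.71934 = 1253 N.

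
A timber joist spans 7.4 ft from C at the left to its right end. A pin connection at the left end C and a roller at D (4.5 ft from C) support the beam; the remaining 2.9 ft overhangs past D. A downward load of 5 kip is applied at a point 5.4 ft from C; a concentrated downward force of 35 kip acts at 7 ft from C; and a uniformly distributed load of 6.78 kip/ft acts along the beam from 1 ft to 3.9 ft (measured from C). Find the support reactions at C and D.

Resultant of the distributed load: 6.78 × 2.9 = 19.662 kip at 2.45 ft from C.
Taking moments about C: D_y·4.5 − 5·5.4 − 35·7 − (6.78·2.9)·2.45 = 0 → D_y = 320.1719/4.5 = 71.1493 ≈ 71.15 kip.
ΣF_y = 0: C_y + 71.1493 − 5 − 35 − 6.78·2.9 = 0 → C_y = -11.49 kip.
ΣF_x = 0: no horizontal applied forces, so C_x = 0.

C_x = 0, C_y = -11.49 kip, D_y = 71.15 kip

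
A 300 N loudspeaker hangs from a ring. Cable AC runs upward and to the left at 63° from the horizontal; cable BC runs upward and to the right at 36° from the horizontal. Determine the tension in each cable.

ΣF_x = 0: −T_AC·cos63° + T_BC·cos36° = 0 → T_BC = 0.561163·T_AC.
ΣF_y = 0: T_AC·sin63° + T_BC·sin36° = 300.
Substitute: T_AC·(0.891007 + 0.561163·0.587785) = 300 → T_AC = 245.73 ≈ 245.7 N.
Then T_BC = 0.561163 × 245.73 = 137.9 N.

T_AC = 245.7 N, T_BC = 137.9 N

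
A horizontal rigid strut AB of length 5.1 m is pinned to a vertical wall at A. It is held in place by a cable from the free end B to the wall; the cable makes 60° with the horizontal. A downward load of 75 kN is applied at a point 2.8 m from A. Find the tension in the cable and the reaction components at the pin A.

ΣM about A: T·sin60°·5.1 − 75·2.8 = 0 → T = 210/(5.1·0.866025) = 47.5465 ≈ 47.55 kN.
ΣF_x = 0: A_x − T·cos60° = 0 → A_x = 47.5465 × 0.5 = 23.77 kN.
ΣF_y = 0: A_y + T·sin60° − 75 = 0 → A_y = 75 − 47.5465 × 0.866025 = 33.82 kN.

T = 47.55 kN, A_x = 23.77 kN, A_y = 33.82 kN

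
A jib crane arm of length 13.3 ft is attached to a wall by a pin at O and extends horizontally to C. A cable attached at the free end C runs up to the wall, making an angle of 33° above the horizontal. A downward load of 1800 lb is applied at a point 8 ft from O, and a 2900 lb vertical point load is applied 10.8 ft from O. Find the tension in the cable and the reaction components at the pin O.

ΣM about O: T·sin33°·13.3 − 1800·8 − 2900·10.8 = 0 → T = 45720/(13.3·0.544639) = 6311.69 ≈ 6312 lb.
ΣF_x = 0: O_x − T·cos33° = 0 → O_x = 6311.69 × 0.838671 = 5293 lb.
ΣF_y = 0: O_y + T·sin33° − 1800 − 2900 = 0 → O_y = 4700 − 6311.69 × 0.544639 = 1262 lb.

T = 6312 lb, O_x = 5293 lb, O_y = 1262 lb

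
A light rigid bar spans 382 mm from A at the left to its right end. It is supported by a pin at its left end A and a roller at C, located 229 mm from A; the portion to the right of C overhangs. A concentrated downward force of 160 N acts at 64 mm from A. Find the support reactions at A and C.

Taking moments about A: C_y·229 − 160·64 = 0 → C_y = 10240/229 = 44.7162 ≈ 44.72 N.
ΣF_y = 0: A_y + 44.7162 − 160 = 0 → A_y = 115.3 N.
ΣF_x = 0: no horizontal applied forces, so A_x = 0.

A_x = 0, A_y = 115.3 N, C_y = 44.72 N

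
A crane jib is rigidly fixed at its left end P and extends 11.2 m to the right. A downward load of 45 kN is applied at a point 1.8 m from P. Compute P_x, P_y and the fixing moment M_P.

ΣF_x = 0: P_x = 0.
ΣF_y = 0: P_y − 45 = 0 → P_y = 45.00 kN.
ΣM about P: M_P − 45·1.8 = 0 → M_P = 81.00 kN·m.

P_x = 0, P_y = 45.00 kN, M_P = 81.00 kN·m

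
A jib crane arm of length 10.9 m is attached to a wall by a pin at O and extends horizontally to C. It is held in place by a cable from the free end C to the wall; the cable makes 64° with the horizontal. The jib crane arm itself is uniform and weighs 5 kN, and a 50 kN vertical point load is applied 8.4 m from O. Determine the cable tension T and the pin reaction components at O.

T = 45.65 kN, O_x = 20.01 kN, O_y = 13.97 kN

ΣM about O: T·sin64°·10.9 − 5·5.45 − 50·8.4 = 0 → T = 447.25/(10.9·0.898794) = 45.6524 ≈ 45.65 kN.
ΣF_x = 0: O_x − T·cos64° = 0 → O_x = 45.6524 × 0.438371 = 20.01 kN.
ΣF_y = 0: O_y + T·sin64° − 5 − 50 = 0 → O_y = 55 − 45.6524 × 0.898794 = 13.97 kN.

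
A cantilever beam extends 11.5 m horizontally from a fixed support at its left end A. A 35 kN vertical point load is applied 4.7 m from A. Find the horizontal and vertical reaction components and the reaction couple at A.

A_x = 0, A_y = 35.00 kN, M_A = 164.5 kN·m

ΣF_x = 0: A_x = 0.
ΣF_y = 0: A_y − 35 = 0 → A_y = 35.00 kN.
ΣM about A: M_A − 35·4.7 = 0 → M_A = 164.5 kN·m.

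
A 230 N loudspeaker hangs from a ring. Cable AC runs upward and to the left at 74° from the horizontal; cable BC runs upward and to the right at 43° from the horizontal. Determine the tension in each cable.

ΣF_x = 0: −T_AC·cos74° + T_BC·cos43° = 0 → T_BC = 0.376887·T_AC.
ΣF_y = 0: T_AC·sin74° + T_BC·sin43° = 230.
Substitute: T_AC·(0.961262 + 0.376887·0.681998) = 230 → T_AC = 188.788 ≈ 188.8 N.
Then T_BC = 0.376887 × 188.788 = 71.15 N.

T_AC = 188.8 N, T_BC = 71.15 N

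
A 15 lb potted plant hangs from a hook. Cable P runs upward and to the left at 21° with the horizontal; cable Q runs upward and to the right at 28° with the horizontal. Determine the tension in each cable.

T_P = 17.55 lb, T_Q = 18.56 lb

ΣF_x = 0: −T_P·cos21° + T_Q·cos28° = 0 → T_Q = 1.05735·T_P.
ΣF_y = 0: T_P·sin21° + T_Q·sin28° = 15.
Substitute: T_P·(0.358368 + 1.05735·0.469472) = 15 → T_P = 17.5487 ≈ 17.55 lb.
Then T_Q = 1.05735 × 17.5487 = 18.56 lb.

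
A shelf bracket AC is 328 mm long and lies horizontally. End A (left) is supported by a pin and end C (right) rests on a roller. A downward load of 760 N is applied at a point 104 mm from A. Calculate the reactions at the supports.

A_x = 0, A_y = 519.0 N, C_y = 241.0 N

Moments about A: C_y·328 − 760·104 = 0 → C_y = 79040/328 = 240.976 ≈ 241.0 N.
ΣF_y = 0: A_y + 240.976 − 760 = 0 → A_y = 519.0 N.
ΣF_x = 0: no horizontal applied forces, so A_x = 0.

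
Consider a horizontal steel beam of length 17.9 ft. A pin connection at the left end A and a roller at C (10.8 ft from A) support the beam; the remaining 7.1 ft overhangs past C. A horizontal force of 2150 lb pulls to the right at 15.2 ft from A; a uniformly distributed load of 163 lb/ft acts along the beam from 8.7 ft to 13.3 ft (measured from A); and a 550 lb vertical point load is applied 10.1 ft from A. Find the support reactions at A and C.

Resultant of the distributed load: 163 × 4.6 = 749.8 lb at 11 ft from A.
Moments about A: C_y·10.8 − (163·4.6)·11 − 550·10.1 = 0 → C_y = 13802.8/10.8 = 1278.04 ≈ 1278 lb.
ΣF_y = 0: A_y + 1278.04 − 163·4.6 − 550 = 0 → A_y = 21.76 lb.
ΣF_x = 0: A_x + 2150 = 0 → A_x = -2150 lb.

A_x = -2150 lb, A_y = 21.76 lb, C_y = 1278 lb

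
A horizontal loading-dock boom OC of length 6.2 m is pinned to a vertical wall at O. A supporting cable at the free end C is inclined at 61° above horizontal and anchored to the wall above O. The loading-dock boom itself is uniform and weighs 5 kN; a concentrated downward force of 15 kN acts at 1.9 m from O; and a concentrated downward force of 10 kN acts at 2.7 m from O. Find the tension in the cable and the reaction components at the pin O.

ΣM about O: T·sin61°·6.2 − 5·3.1 − 15·1.9 − 10·2.7 = 0 → T = 71/(6.2·0.87462) = 13.0932 ≈ 13.09 kN.
ΣF_x = 0: O_x − T·cos61° = 0 → O_x = 13.0932 × 0.48481 = 6.348 kN.
ΣF_y = 0: O_y + T·sin61° − 5 − 15 − 10 = 0 → O_y = 30 − 13.0932 × 0.87462 = 18.55 kN.

T = 13.09 kN, O_x = 6.348 kN, O_y = 18.55 kN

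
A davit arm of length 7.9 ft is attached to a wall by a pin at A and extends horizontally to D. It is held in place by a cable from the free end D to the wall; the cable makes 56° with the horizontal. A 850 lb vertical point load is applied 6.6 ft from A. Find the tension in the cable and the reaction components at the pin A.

ΣM about A: T·sin56°·7.9 − 850·6.6 = 0 → T = 5610/(7.9·0.829038) = 856.567 ≈ 856.6 lb.
ΣF_x = 0: A_x − T·cos56° = 0 → A_x = 856.567 × 0.559193 = 479.0 lb.
ΣF_y = 0: A_y + T·sin56° − 850 = 0 → A_y = 850 − 856.567 × 0.829038 = 139.9 lb.

T = 856.6 lb, A_x = 479.0 lb, A_y = 139.9 lb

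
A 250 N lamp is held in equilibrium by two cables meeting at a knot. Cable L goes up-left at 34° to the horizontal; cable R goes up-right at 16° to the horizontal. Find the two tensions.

ΣF_x = 0: −T_L·cos34° + T_R·cos16° = 0 → T_R = 0.862447·T_L.
ΣF_y = 0: T_L·sin34° + T_R·sin16° = 250.
Substitute: T_L·(0.559193 + 0.862447·0.275637) = 250 → T_L = 313.71 ≈ 313.7 N.
Then T_R = 0.862447 × 313.71 = 270.6 N.

T_L = 313.7 N, T_R = 270.6 N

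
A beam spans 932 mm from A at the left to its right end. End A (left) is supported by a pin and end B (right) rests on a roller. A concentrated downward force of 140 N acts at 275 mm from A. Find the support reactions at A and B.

Moments about A: B_y·932 − 140·275 = 0 → B_y = 38500/932 = 41.309 ≈ 41.31 N.
ΣF_y = 0: A_y + 41.309 − 140 = 0 → A_y = 98.69 N.
ΣF_x = 0: no horizontal applied forces, so A_x = 0.

A_x = 0, A_y = 98.69 N, B_y = 41.31 N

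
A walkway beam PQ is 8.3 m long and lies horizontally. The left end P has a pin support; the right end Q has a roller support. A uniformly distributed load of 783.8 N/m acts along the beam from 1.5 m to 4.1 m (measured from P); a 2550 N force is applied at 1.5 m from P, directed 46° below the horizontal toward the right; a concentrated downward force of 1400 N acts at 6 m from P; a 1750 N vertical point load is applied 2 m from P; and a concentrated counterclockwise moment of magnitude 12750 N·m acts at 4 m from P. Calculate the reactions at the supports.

P_x = -1771 N, P_y = 6106 N, Q_y = 916.6 N

Resultant of the distributed load: 783.8 × 2.6 = 2037.88 N at 2.8 m from P.
ΣM about P: Q_y·8.3 − (783.8·2.6)·2.8 − 2550·sin46°·1.5 − 1400·6 − 1750·2 + 12750 = 0 → Q_y = 7607.54/8.3 = 916.571 ≈ 916.6 N.
ΣF_y = 0: P_y + 916.571 − 783.8·2.6 − 2550·sin46° − 1400 − 1750 = 0 → P_y = 6106 N.
ΣF_x = 0: P_x + 2550·cos46° = 0 → P_x = -1771 N.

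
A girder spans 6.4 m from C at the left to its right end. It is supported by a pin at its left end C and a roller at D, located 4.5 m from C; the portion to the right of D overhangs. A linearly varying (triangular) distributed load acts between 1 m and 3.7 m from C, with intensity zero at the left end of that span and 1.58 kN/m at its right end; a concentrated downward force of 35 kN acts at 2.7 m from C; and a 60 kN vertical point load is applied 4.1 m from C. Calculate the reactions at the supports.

C_x = 0, C_y = 20.14 kN, D_y = 76.99 kN

Resultant of the triangular load: ½ × 1.58 × 2.7 = 2.133 kN, acting at 2.8 m from C (one-third of the span from the peak).
ΣM about C: D_y·4.5 − (½·1.58·2.7)·2.8 − 35·2.7 − 60·4.1 = 0 → D_y = 346.4724/4.5 = 76.9939 ≈ 76.99 kN.
ΣF_y = 0: C_y + 76.9939 − ½·1.58·2.7 − 35 − 60 = 0 → C_y = 20.14 kN.
ΣF_x = 0: no horizontal applied forces, so C_x = 0.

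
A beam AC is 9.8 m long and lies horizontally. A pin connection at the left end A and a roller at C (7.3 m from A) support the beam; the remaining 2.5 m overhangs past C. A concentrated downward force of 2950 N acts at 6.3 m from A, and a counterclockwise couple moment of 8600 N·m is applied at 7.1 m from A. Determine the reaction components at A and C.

Taking moments about A: C_y·7.3 − 2950·6.3 + 8600 = 0 → C_y = 9985/7.3 = 1367.81 ≈ 1368 N.
ΣF_y = 0: A_y + 1367.81 − 2950 = 0 → A_y = 1582 N.
ΣF_x = 0: no horizontal applied forces, so A_x = 0.

A_x = 0, A_y = 1582 N, C_y = 1368 N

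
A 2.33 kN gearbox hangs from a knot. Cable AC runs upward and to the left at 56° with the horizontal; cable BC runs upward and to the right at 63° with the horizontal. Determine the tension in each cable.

T_AC = 1.209 kN, T_BC = 1.490 kN

ΣF_x = 0: −T_AC·cos56° + T_BC·cos63° = 0 → T_BC = 1.23173·T_AC.
ΣF_y = 0: T_AC·sin56° + T_BC·sin63° = 2.33.
Substitute: T_AC·(0.829038 + 1.23173·0.891007) = 2.33 → T_AC = 1.20944 ≈ 1.209 kN.
Then T_BC = 1.23173 × 1.20944 = 1.490 kN.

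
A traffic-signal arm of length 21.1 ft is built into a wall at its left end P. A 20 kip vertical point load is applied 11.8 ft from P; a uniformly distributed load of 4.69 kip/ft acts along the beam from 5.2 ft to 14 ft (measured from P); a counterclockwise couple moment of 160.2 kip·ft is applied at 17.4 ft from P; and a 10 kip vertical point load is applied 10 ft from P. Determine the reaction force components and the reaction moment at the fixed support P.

P_x = 0, P_y = 71.27 kip, M_P = 572.0 kip·ft

Resultant of the distributed load: 4.69 × 8.8 = 41.272 kip at 9.6 ft from P.
ΣF_x = 0: P_x = 0.
ΣF_y = 0: P_y − 20 − 4.69·8.8 − 10 = 0 → P_y = 71.27 kip.
ΣM about P: M_P − 20·11.8 − (4.69·8.8)·9.6 + 160.2 − 10·10 = 0 → M_P = 572.0 kip·ft.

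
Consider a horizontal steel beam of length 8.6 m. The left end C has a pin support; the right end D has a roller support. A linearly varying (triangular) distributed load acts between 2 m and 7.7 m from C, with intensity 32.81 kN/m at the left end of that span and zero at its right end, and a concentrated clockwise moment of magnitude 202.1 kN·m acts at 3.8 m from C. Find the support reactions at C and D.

C_x = 0, C_y = 27.60 kN, D_y = 65.91 kN

Resultant of the triangular load: ½ × 32.81 × 5.7 = 93.5085 kN, acting at 3.9 m from C (one-third of the span from the peak).
ΣM about C: D_y·8.6 − (½·32.81·5.7)·3.9 − 202.1 = 0 → D_y = 566.78315/8.6 = 65.905 ≈ 65.91 kN.
ΣF_y = 0: C_y + 65.905 − ½·32.81·5.7 = 0 → C_y = 27.60 kN.
ΣF_x = 0: no horizontal applied forces, so C_x = 0.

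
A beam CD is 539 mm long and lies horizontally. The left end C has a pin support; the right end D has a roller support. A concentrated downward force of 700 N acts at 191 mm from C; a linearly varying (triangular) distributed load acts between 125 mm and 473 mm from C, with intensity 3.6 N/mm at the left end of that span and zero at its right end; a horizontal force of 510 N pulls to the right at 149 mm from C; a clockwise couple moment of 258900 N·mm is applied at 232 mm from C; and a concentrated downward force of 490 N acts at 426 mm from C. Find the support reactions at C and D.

Resultant of the triangular load: ½ × 3.6 × 348 = 626.4 N, acting at 241 mm from C (one-third of the span from the peak).
Taking moments about C: D_y·539 − 700·191 − (½·3.6·348)·241 − 258900 − 490·426 = 0 → D_y = 752302.4/539 = 1395.74 ≈ 1396 N.
ΣF_y = 0: C_y + 1395.74 − 700 − ½·3.6·348 − 490 = 0 → C_y = 420.7 N.
ΣF_x = 0: C_x + 510 = 0 → C_x = -510.0 N.

C_x = -510.0 N, C_y = 420.7 N, D_y = 1396 N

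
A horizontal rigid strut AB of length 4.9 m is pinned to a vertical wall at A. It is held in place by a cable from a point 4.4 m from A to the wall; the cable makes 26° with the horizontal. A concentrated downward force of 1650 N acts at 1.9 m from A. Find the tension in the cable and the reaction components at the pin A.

ΣM about A: T·sin26°·4.4 − 1650·1.9 = 0 → T = 3135/(4.4·0.438371) = 1625.34 ≈ 1625 N.
ΣF_x = 0: A_x − T·cos26° = 0 → A_x = 1625.34 × 0.898794 = 1461 N.
ΣF_y = 0: A_y + T·sin26° − 1650 = 0 → A_y = 1650 − 1625.34 × 0.438371 = 937.5 N.

T = 1625 N, A_x = 1461 N, A_y = 937.5 N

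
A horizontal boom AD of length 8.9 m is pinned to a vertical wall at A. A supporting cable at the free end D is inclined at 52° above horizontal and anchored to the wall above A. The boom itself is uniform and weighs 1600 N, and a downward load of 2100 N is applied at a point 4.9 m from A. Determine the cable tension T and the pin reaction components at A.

T = 2482 N, A_x = 1528 N, A_y = 1744 N

ΣM about A: T·sin52°·8.9 − 1600·4.45 − 2100·4.9 = 0 → T = 17410/(8.9·0.788011) = 2482.43 ≈ 2482 N.
ΣF_x = 0: A_x − T·cos52° = 0 → A_x = 2482.43 × 0.615661 = 1528 N.
ΣF_y = 0: A_y + T·sin52° − 1600 − 2100 = 0 → A_y = 3700 − 2482.43 × 0.788011 = 1744 N.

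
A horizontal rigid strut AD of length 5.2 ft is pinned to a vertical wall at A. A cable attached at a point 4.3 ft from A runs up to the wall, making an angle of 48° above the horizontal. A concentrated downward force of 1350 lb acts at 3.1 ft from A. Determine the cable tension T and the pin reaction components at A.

ΣM about A: T·sin48°·4.3 − 1350·3.1 = 0 → T = 4185/(4.3·0.743145) = 1309.64 ≈ 1310 lb.
ΣF_x = 0: A_x − T·cos48° = 0 → A_x = 1309.64 × 0.669131 = 876.3 lb.
ΣF_y = 0: A_y + T·sin48° − 1350 = 0 → A_y = 1350 − 1309.64 × 0.743145 = 376.7 lb.

T = 1310 lb, A_x = 876.3 lb, A_y = 376.7 lb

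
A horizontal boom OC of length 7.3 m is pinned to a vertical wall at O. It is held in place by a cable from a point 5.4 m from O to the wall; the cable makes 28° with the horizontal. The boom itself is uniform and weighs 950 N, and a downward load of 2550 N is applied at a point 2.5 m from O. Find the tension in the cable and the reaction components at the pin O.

T = 3882 N, O_x = 3428 N, O_y = 1677 N

ΣM about O: T·sin28°·5.4 − 950·3.65 − 2550·2.5 = 0 → T = 9842.5/(5.4·0.469472) = 3882.42 ≈ 3882 N.
ΣF_x = 0: O_x − T·cos28° = 0 → O_x = 3882.42 × 0.882948 = 3428 N.
ΣF_y = 0: O_y + T·sin28° − 950 − 2550 = 0 → O_y = 3500 − 3882.42 × 0.469472 = 1677 N.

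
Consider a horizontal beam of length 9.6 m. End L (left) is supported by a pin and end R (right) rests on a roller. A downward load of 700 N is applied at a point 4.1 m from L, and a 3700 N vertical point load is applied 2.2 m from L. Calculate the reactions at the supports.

ΣM about L: R_y·9.6 − 700·4.1 − 3700·2.2 = 0 → R_y = 11010/9.6 = 1146.88 ≈ 1147 N.
ΣF_y = 0: L_y + 1146.88 − 700 − 3700 = 0 → L_y = 3253 N.
ΣF_x = 0: no horizontal applied forces, so L_x = 0.

L_x = 0, L_y = 3253 N, R_y = 1147 N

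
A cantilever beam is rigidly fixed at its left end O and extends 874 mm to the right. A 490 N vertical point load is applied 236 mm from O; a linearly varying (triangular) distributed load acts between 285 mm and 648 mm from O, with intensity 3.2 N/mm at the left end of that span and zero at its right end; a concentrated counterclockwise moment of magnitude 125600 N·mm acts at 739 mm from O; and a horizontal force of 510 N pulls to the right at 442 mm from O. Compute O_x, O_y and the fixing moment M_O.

O_x = -510.0 N, O_y = 1071 N, M_O = 225800 N·mm

Resultant of the triangular load: ½ × 3.2 × 363 = 580.8 N, acting at 406 mm from O (one-third of the span from the peak).
ΣF_x = 0: O_x + 510 = 0 → O_x = -510.0 N.
ΣF_y = 0: O_y − 490 − ½·3.2·363 = 0 → O_y = 1071 N.
ΣM about O: M_O − 490·236 − (½·3.2·363)·406 + 125600 = 0 → M_O = 225800 N·mm.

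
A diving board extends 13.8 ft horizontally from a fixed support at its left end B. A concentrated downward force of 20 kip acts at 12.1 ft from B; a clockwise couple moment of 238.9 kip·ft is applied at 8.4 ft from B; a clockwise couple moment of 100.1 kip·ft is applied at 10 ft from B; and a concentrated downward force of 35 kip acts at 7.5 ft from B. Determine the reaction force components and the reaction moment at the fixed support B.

B_x = 0, B_y = 55.00 kip, M_B = 843.5 kip·ft

ΣF_x = 0: B_x = 0.
ΣF_y = 0: B_y − 20 − 35 = 0 → B_y = 55.00 kip.
ΣM about B: M_B − 20·12.1 − 238.9 − 100.1 − 35·7.5 = 0 → M_B = 843.5 kip·ft.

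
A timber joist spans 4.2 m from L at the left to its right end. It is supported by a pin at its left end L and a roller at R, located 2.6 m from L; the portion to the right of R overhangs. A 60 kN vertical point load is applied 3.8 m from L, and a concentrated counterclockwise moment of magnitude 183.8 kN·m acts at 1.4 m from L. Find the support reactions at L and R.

L_x = 0, L_y = 43.00 kN, R_y = 17.00 kN

Taking moments about L: R_y·2.6 − 60·3.8 + 183.8 = 0 → R_y = 44.2/2.6 = 17.00 kN.
ΣF_y = 0: L_y + 17 − 60 = 0 → L_y = 43.00 kN.
ΣF_x = 0: no horizontal applied forces, so L_x = 0.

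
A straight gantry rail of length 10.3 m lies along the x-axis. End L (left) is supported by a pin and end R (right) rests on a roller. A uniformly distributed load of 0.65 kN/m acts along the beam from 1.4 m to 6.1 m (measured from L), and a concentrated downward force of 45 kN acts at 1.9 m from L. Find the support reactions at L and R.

Resultant of the distributed load: 0.65 × 4.7 = 3.055 kN at 3.75 m from L.
Taking moments about L: R_y·10.3 − (0.65·4.7)·3.75 − 45·1.9 = 0 → R_y = 96.95625/10.3 = 9.41323 ≈ 9.413 kN.
ΣF_y = 0: L_y + 9.41323 − 0.65·4.7 − 45 = 0 → L_y = 38.64 kN.
ΣF_x = 0: no horizontal applied forces, so L_x = 0.

L_x = 0, L_y = 38.64 kN, R_y = 9.413 kN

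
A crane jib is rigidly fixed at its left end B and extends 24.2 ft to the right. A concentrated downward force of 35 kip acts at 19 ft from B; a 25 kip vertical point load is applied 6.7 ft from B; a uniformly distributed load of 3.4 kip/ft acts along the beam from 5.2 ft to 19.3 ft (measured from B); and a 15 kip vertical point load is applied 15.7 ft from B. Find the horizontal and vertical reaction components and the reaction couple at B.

Resultant of the distributed load: 3.4 × 14.1 = 47.94 kip at 12.25 ft from B.
ΣF_x = 0: B_x = 0.
ΣF_y = 0: B_y − 35 − 25 − 3.4·14.1 − 15 = 0 → B_y = 122.9 kip.
ΣM about B: M_B − 35·19 − 25·6.7 − (3.4·14.1)·12.25 − 15·15.7 = 0 → M_B = 1655 kip·ft.

B_x = 0, B_y = 122.9 kip, M_B = 1655 kip·ft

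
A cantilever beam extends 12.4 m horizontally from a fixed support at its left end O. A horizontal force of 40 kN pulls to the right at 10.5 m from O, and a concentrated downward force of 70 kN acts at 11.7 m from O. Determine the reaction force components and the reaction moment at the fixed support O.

ΣF_x = 0: O_x + 40 = 0 → O_x = -40.00 kN.
ΣF_y = 0: O_y − 70 = 0 → O_y = 70.00 kN.
ΣM about O: M_O − 70·11.7 = 0 → M_O = 819.0 kN·m.

O_x = -40.00 kN, O_y = 70.00 kN, M_O = 819.0 kN·m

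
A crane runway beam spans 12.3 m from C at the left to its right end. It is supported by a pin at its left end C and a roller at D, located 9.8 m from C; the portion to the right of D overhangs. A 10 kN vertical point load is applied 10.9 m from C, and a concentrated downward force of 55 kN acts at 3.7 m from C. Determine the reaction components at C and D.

C_x = 0, C_y = 33.11 kN, D_y = 31.89 kN

ΣM about C: D_y·9.8 − 10·10.9 − 55·3.7 = 0 → D_y = 312.5/9.8 = 31.8878 ≈ 31.89 kN.
ΣF_y = 0: C_y + 31.8878 − 10 − 55 = 0 → C_y = 33.11 kN.
ΣF_x = 0: no horizontal applied forces, so C_x = 0.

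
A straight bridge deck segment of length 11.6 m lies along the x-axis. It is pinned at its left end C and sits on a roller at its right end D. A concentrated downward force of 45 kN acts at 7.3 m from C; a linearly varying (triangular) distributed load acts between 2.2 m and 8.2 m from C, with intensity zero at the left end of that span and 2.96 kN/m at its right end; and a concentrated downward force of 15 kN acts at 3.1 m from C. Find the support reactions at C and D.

Resultant of the triangular load: ½ × 2.96 × 6 = 8.88 kN, acting at 6.2 m from C (one-third of the span from the peak).
Taking moments about C: D_y·11.6 − 45·7.3 − (½·2.96·6)·6.2 − 15·3.1 = 0 → D_y = 430.056/11.6 = 37.0738 ≈ 37.07 kN.
ΣF_y = 0: C_y + 37.0738 − 45 − ½·2.96·6 − 15 = 0 → C_y = 31.81 kN.
ΣF_x = 0: no horizontal applied forces, so C_x = 0.

C_x = 0, C_y = 31.81 kN, D_y = 37.07 kN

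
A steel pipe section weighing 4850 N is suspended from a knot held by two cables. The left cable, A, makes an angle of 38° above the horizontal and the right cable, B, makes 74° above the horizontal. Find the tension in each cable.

ΣF_x = 0: −T_A·cos38° + T_B·cos74° = 0 → T_B = 2.85887·T_A.
ΣF_y = 0: T_A·sin38° + T_B·sin74° = 4850.
Substitute: T_A·(0.615661 + 2.85887·0.961262) = 4850 → T_A = 1441.83 ≈ 1442 N.
Then T_B = 2.85887 × 1441.83 = 4122 N.

T_A = 1442 N, T_B = 4122 N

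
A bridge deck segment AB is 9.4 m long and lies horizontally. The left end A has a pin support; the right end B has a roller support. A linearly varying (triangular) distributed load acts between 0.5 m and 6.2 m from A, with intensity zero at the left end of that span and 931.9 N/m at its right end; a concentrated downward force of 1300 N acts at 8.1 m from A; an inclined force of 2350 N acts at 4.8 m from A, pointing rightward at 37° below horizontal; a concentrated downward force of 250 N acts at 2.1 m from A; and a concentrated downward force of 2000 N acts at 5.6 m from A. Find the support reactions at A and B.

A_x = -1877 N, A_y = 3316 N, B_y = 4305 N

Resultant of the triangular load: ½ × 931.9 × 5.7 = 2655.915 N, acting at 4.3 m from A (one-third of the span from the peak).
Moments about A: B_y·9.4 − (½·931.9·5.7)·4.3 − 1300·8.1 − 2350·sin37°·4.8 − 250·2.1 − 2000·5.6 = 0 → B_y = 40463.9/9.4 = 4304.67 ≈ 4305 N.
ΣF_y = 0: A_y + 4304.67 − ½·931.9·5.7 − 1300 − 2350·sin37° − 250 − 2000 = 0 → A_y = 3316 N.
ΣF_x = 0: A_x + 2350·cos37° = 0 → A_x = -1877 N.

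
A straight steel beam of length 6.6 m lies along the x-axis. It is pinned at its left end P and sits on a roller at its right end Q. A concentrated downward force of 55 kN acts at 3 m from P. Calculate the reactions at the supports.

P_x = 0, P_y = 30.00 kN, Q_y = 25.00 kN

Moments about P: Q_y·6.6 − 55·3 = 0 → Q_y = 165/6.6 = 25.00 kN.
ΣF_y = 0: P_y + 25 − 55 = 0 → P_y = 30.00 kN.
ΣF_x = 0: no horizontal applied forces, so P_x = 0.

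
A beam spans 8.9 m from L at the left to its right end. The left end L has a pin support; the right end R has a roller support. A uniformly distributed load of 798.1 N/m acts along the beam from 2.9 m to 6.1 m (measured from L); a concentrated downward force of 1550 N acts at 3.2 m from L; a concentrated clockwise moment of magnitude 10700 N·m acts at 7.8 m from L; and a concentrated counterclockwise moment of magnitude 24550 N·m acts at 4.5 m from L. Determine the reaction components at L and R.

Resultant of the distributed load: 798.1 × 3.2 = 2553.92 N at 4.5 m from L.
Moments about L: R_y·8.9 − (798.1·3.2)·4.5 − 1550·3.2 − 10700 + 24550 = 0 → R_y = 2602.64/8.9 = 292.431 ≈ 292.4 N.
ΣF_y = 0: L_y + 292.431 − 798.1·3.2 − 1550 = 0 → L_y = 3811 N.
ΣF_x = 0: no horizontal applied forces, so L_x = 0.

L_x = 0, L_y = 3811 N, R_y = 292.4 N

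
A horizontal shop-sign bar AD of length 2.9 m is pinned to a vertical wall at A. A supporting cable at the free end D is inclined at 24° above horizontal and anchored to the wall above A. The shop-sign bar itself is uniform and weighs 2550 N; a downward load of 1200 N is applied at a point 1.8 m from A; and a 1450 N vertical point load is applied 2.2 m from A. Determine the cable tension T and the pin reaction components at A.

T = 7670 N, A_x = 7007 N, A_y = 2080 N

ΣM about A: T·sin24°·2.9 − 2550·1.45 − 1200·1.8 − 1450·2.2 = 0 → T = 9047.5/(2.9·0.406737) = 7670.38 ≈ 7670 N.
ΣF_x = 0: A_x − T·cos24° = 0 → A_x = 7670.38 × 0.913545 = 7007 N.
ΣF_y = 0: A_y + T·sin24° − 2550 − 1200 − 1450 = 0 → A_y = 5200 − 7670.38 × 0.406737 = 2080 N.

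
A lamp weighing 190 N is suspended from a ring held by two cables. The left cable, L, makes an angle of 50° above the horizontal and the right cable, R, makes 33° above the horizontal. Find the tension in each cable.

T_L = 160.5 N, T_R = 123.0 N

ΣF_x = 0: −T_L·cos50° + T_R·cos33° = 0 → T_R = 0.766436·T_L.
ΣF_y = 0: T_L·sin50° + T_R·sin33° = 190.
Substitute: T_L·(0.766044 + 0.766436·0.544639) = 190 → T_L = 160.544 ≈ 160.5 N.
Then T_R = 0.766436 × 160.544 = 123.0 N.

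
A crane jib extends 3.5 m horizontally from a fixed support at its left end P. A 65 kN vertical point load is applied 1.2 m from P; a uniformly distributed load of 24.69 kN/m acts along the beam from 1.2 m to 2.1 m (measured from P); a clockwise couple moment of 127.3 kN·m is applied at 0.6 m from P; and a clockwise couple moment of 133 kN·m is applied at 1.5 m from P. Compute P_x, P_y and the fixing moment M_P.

P_x = 0, P_y = 87.22 kN, M_P = 375.0 kN·m

Resultant of the distributed load: 24.69 × 0.9 = 22.221 kN at 1.65 m from P.
ΣF_x = 0: P_x = 0.
ΣF_y = 0: P_y − 65 − 24.69·0.9 = 0 → P_y = 87.22 kN.
ΣM about P: M_P − 65·1.2 − (24.69·0.9)·1.65 − 127.3 − 133 = 0 → M_P = 375.0 kN·m.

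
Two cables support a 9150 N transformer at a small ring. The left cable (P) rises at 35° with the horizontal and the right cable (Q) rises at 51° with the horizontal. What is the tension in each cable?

ΣF_x = 0: −T_P·cos35° + T_Q·cos51° = 0 → T_Q = 1.30165·T_P.
ΣF_y = 0: T_P·sin35° + T_Q·sin51° = 9150.
Substitute: T_P·(0.573576 + 1.30165·0.777146) = 9150 → T_P = 5772.33 ≈ 5772 N.
Then T_Q = 1.30165 × 5772.33 = 7514 N.

T_P = 5772 N, T_Q = 7514 N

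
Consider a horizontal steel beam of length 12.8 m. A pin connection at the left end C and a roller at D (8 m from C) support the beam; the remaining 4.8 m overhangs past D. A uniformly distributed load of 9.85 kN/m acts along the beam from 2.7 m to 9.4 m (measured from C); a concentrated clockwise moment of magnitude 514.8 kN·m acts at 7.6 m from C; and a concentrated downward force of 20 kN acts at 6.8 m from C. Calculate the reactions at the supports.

C_x = 0, C_y = -45.26 kN, D_y = 131.3 kN

Resultant of the distributed load: 9.85 × 6.7 = 65.995 kN at 6.05 m from C.
Taking moments about C: D_y·8 − (9.85·6.7)·6.05 − 514.8 − 20·6.8 = 0 → D_y = 1050.06975/8 = 131.259 ≈ 131.3 kN.
ΣF_y = 0: C_y + 131.259 − 9.85·6.7 − 20 = 0 → C_y = -45.26 kN.
ΣF_x = 0: no horizontal applied forces, so C_x = 0.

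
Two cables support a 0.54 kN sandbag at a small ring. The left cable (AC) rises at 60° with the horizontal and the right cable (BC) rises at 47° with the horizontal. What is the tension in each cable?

T_AC = 0.3851 kN, T_BC = 0.2823 kN

ΣF_x = 0: −T_AC·cos60° + T_BC·cos47° = 0 → T_BC = 0.73314·T_AC.
ΣF_y = 0: T_AC·sin60° + T_BC·sin47° = 0.54.
Substitute: T_AC·(0.866025 + 0.73314·0.731354) = 0.54 → T_AC = 0.385106 ≈ 0.3851 kN.
Then T_BC = 0.73314 × 0.385106 = 0.2823 kN.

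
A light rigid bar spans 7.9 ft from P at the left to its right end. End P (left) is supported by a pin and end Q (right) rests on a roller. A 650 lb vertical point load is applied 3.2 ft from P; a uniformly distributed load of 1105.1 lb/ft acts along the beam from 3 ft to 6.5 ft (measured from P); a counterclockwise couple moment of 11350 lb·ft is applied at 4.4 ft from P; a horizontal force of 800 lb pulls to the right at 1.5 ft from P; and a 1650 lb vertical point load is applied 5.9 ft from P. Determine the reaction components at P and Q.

P_x = -800.0 lb, P_y = 3783 lb, Q_y = 2384 lb

Resultant of the distributed load: 1105.1 × 3.5 = 3867.85 lb at 4.75 ft from P.
Taking moments about P: Q_y·7.9 − 650·3.2 − (1105.1·3.5)·4.75 + 11350 − 1650·5.9 = 0 → Q_y = 18837.2875/7.9 = 2384.47 ≈ 2384 lb.
ΣF_y = 0: P_y + 2384.47 − 650 − 1105.1·3.5 − 1650 = 0 → P_y = 3783 lb.
ΣF_x = 0: P_x + 800 = 0 → P_x = -800.0 lb.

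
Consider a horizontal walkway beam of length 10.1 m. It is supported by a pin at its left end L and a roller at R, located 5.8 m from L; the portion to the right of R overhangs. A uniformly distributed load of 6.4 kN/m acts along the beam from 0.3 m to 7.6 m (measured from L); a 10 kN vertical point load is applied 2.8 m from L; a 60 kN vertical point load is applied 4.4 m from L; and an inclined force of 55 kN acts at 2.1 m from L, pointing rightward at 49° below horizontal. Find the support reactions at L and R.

Resultant of the distributed load: 6.4 × 7.3 = 46.72 kN at 3.95 m from L.
ΣM about L: R_y·5.8 − (6.4·7.3)·3.95 − 10·2.8 − 60·4.4 − 55·sin49°·2.1 = 0 → R_y = 563.713/5.8 = 97.1919 ≈ 97.19 kN.
ΣF_y = 0: L_y + 97.1919 − 6.4·7.3 − 10 − 60 − 55·sin49° = 0 → L_y = 61.04 kN.
ΣF_x = 0: L_x + 55·cos49° = 0 → L_x = -36.08 kN.

L_x = -36.08 kN, L_y = 61.04 kN, R_y = 97.19 kN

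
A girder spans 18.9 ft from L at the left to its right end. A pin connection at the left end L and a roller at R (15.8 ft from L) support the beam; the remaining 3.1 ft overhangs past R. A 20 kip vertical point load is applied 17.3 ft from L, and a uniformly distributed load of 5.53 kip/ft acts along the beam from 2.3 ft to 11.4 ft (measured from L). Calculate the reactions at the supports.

L_x = 0, L_y = 26.61 kip, R_y = 43.72 kip

Resultant of the distributed load: 5.53 × 9.1 = 50.323 kip at 6.85 ft from L.
Moments about L: R_y·15.8 − 20·17.3 − (5.53·9.1)·6.85 = 0 → R_y = 690.71255/15.8 = 43.716 ≈ 43.72 kip.
ΣF_y = 0: L_y + 43.716 − 20 − 5.53·9.1 = 0 → L_y = 26.61 kip.
ΣF_x = 0: no horizontal applied forces, so L_x = 0.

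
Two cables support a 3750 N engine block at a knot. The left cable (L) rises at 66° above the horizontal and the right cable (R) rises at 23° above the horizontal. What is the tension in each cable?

ΣF_x = 0: −T_L·cos66° + T_R·cos23° = 0 → T_R = 0.441863·T_L.
ΣF_y = 0: T_L·sin66° + T_R·sin23° = 3750.
Substitute: T_L·(0.913545 + 0.441863·0.390731) = 3750 → T_L = 3452.42 ≈ 3452 N.
Then T_R = 0.441863 × 3452.42 = 1525 N.

T_L = 3452 N, T_R = 1525 N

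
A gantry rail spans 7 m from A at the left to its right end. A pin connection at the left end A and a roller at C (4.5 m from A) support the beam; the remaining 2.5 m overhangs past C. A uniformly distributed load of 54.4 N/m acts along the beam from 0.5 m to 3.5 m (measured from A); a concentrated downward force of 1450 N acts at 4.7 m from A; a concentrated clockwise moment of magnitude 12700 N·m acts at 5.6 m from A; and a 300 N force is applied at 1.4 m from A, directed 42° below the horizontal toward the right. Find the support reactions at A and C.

A_x = -222.9 N, A_y = -2658 N, C_y = 4472 N

Resultant of the distributed load: 54.4 × 3 = 163.2 N at 2 m from A.
ΣM about A: C_y·4.5 − (54.4·3)·2 − 1450·4.7 − 12700 − 300·sin42°·1.4 = 0 → C_y = 20122.4/4.5 = 4471.64 ≈ 4472 N.
ΣF_y = 0: A_y + 4471.64 − 54.4·3 − 1450 − 300·sin42° = 0 → A_y = -2658 N.
ΣF_x = 0: A_x + 300·cos42° = 0 → A_x = -222.9 N.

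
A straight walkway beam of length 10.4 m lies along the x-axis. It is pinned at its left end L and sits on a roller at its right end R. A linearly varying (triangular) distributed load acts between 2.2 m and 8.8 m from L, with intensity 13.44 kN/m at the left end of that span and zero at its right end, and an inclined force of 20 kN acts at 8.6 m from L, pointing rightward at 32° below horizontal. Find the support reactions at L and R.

L_x = -16.96 kN, L_y = 27.42 kN, R_y = 27.53 kN

Resultant of the triangular load: ½ × 13.44 × 6.6 = 44.352 kN, acting at 4.4 m from L (one-third of the span from the peak).
ΣM about L: R_y·10.4 − (½·13.44·6.6)·4.4 − 20·sin32°·8.6 = 0 → R_y = 286.295/10.4 = 27.5284 ≈ 27.53 kN.
ΣF_y = 0: L_y + 27.5284 − ½·13.44·6.6 − 20·sin32° = 0 → L_y = 27.42 kN.
ΣF_x = 0: L_x + 20·cos32° = 0 → L_x = -16.96 kN.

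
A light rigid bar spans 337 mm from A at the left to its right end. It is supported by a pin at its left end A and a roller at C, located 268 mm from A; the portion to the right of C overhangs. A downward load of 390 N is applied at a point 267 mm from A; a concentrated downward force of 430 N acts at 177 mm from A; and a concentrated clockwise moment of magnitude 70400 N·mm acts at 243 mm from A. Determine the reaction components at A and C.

Moments about A: C_y·268 − 390·267 − 430·177 − 70400 = 0 → C_y = 250640/268 = 935.224 ≈ 935.2 N.
ΣF_y = 0: A_y + 935.224 − 390 − 430 = 0 → A_y = -115.2 N.
ΣF_x = 0: no horizontal applied forces, so A_x = 0.

A_x = 0, A_y = -115.2 N, C_y = 935.2 N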